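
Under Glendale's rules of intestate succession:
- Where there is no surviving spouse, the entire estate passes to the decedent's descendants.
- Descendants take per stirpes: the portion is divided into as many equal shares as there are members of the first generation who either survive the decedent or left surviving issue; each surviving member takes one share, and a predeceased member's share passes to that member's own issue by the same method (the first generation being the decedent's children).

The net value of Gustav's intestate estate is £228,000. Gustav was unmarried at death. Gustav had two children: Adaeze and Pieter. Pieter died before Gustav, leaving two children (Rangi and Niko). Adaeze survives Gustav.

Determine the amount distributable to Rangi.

The entire £228,000 passes to the descendants.
That amount (£228,000) is divided into 2 shares of £114,000: Adaeze takes £114,000; Pieter's £114,000 share passes to Pieter's issue.
Pieter's share (£114,000) is divided into 2 shares of £57,000: Rangi and Niko each take £57,000.

Rangi receives £57,000.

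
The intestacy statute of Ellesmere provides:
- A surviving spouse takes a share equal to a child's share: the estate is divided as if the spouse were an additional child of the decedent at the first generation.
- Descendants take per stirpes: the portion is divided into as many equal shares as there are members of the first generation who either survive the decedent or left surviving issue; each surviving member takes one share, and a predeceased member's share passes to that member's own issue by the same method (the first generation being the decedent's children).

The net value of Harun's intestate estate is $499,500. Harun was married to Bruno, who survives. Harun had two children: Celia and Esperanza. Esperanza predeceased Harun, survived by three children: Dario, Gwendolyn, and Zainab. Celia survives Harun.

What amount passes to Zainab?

The spouse counts as an additional share at the children's level, so there are 3 primary shares of $166,500. Bruno takes one such share ($166,500).
The children's combined portion ($333,000) is divided into 2 shares of $166,500: Celia takes $166,500; Esperanza's $166,500 share passes to Esperanza's issue.
Esperanza's share ($166,500) is divided into 3 shares of $55,500: Dario, Gwendolyn, and Zainab each take $55,500.

Zainab receives $55,500.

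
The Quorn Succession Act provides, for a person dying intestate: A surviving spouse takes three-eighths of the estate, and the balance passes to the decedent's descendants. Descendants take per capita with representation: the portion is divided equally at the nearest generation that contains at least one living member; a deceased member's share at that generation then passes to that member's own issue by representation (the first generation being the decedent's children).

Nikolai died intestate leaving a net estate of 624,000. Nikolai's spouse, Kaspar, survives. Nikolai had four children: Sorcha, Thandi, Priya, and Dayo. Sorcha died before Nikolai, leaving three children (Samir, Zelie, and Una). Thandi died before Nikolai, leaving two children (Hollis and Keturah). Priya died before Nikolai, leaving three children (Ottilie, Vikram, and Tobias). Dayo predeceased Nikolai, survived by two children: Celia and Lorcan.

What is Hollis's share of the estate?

Kaspar takes three-eighths of 624,000 = 234,000. The remaining 390,000 passes to the descendants.
No child survives, so the initial division is made at the grandchildren's generation.
The descendants' portion (390,000) is divided into 10 shares of 39,000: Samir, Zelie, Una, Hollis, Keturah, Ottilie, Vikram, Tobias, Celia, and Lorcan each take 39,000.

Hollis receives 39,000.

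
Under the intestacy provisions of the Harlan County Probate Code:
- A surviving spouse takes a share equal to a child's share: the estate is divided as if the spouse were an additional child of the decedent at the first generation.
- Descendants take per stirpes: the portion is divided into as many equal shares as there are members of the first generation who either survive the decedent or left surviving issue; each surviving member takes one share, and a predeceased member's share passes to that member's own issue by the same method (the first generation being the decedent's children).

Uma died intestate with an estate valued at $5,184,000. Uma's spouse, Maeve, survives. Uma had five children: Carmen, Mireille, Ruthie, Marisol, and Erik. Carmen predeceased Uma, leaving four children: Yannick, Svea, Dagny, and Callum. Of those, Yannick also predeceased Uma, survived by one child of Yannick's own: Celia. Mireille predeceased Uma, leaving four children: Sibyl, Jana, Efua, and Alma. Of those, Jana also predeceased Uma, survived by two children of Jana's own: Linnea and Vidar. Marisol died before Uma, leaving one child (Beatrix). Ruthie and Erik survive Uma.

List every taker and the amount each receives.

The spouse counts as an additional share at the children's level, so there are 6 primary shares of $864,000. Maeve takes one such share ($864,000).
The children's combined portion ($4,320,000) is divided into 5 shares of $864,000: Ruthie and Erik each take $864,000; Carmen's $864,000 share passes to Carmen's issue; Mireille's $864,000 share passes to Mireille's issue; Marisol's $864,000 share passes to Marisol's issue.
Carmen's share ($864,000) is divided into 4 shares of $216,000: Svea, Dagny, and Callum each take $216,000; Yannick's $216,000 share passes to Yannick's issue.
Yannick's share ($216,000) passes entirely to Celia.
Mireille's share ($864,000) is divided into 4 shares of $216,000: Sibyl, Efua, and Alma each take $216,000; Jana's $216,000 share passes to Jana's issue.
Jana's share ($216,000) is divided into 2 shares of $108,000: Linnea and Vidar each take $108,000.
Marisol's share ($864,000) passes entirely to Beatrix.

Maeve: $864,000; Celia: $216,000; Svea: $216,000; Dagny: $216,000; Callum: $216,000; Sibyl: $216,000; Linnea: $108,000; Vidar: $108,000; Efua: $216,000; Alma: $216,000; Ruthie: $864,000; Beatrix: $864,000; Erik: $864,000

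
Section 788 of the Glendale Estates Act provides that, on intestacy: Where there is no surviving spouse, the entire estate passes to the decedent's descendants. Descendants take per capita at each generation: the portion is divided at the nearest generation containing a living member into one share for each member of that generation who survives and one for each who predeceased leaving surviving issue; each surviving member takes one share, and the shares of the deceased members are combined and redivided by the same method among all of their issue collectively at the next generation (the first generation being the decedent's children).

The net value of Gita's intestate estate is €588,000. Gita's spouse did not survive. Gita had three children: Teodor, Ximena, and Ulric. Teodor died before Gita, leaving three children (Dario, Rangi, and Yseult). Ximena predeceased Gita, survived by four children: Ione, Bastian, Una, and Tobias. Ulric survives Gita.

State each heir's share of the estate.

Dario: €56,000; Rangi: €56,000; Yseult: €56,000; Ione: €56,000; Bastian: €56,000; Una: €56,000; Tobias: €56,000; Ulric: €196,000

The entire €588,000 passes to the descendants.
That amount (€588,000) is divided at the children's generation into 3 shares of €196,000. Ulric takes €196,000. The 2 shares of the deceased (Teodor and Ximena) are combined into a pool of €392,000.
That pool (€392,000) is divided at the grandchildren's generation equally among Dario, Rangi, Yseult, Ione, Bastian, Una, and Tobias: €56,000 each.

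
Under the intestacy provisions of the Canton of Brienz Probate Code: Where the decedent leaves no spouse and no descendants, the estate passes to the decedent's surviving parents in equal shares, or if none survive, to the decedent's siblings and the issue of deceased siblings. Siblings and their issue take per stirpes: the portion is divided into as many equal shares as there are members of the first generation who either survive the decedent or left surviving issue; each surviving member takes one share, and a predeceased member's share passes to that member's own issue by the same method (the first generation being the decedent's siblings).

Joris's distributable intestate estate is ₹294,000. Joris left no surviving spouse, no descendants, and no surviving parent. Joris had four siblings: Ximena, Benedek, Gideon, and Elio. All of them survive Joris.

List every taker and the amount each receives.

Ximena: ₹73,500; Benedek: ₹73,500; Gideon: ₹73,500; Elio: ₹73,500

The entire ₹294,000 passes to the siblings and their issue.
That amount (₹294,000) is divided into 4 shares of ₹73,500: Ximena, Benedek, Gideon, and Elio each take ₹73,500.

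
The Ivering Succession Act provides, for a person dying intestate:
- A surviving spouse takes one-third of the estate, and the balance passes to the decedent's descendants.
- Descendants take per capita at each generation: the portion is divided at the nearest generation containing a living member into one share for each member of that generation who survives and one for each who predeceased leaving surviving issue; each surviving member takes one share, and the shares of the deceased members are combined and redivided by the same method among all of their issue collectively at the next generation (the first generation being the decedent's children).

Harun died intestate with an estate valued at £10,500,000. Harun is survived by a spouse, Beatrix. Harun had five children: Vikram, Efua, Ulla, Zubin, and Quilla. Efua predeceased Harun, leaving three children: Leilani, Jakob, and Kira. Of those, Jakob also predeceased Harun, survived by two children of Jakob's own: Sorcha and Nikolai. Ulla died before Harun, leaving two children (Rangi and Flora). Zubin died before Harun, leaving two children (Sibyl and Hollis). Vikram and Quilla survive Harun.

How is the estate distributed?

Beatrix takes one-third of £10,500,000 = £3,500,000. The remaining £7,000,000 passes to the descendants.
The descendants' portion (£7,000,000) is divided at the children's generation into 5 shares of £1,400,000. Vikram and Quilla each take £1,400,000. The 3 shares of the deceased (Efua, Ulla, and Zubin) are combined into a pool of £4,200,000.
That pool (£4,200,000) is divided at the grandchildren's generation into 7 shares of £600,000. Leilani, Kira, Rangi, Flora, Sibyl, and Hollis each take £600,000. The remaining share for the deceased Jakob (£600,000) is carried to the next generation.
That pool (£600,000) is divided at the great-grandchildren's generation equally among Sorcha and Nikolai: £300,000 each.

Beatrix: £3,500,000; Vikram: £1,400,000; Leilani: £600,000; Sorcha: £300,000; Nikolai: £300,000; Kira: £600,000; Rangi: £600,000; Flora: £600,000; Sibyl: £600,000; Hollis: £600,000; Quilla: £1,400,000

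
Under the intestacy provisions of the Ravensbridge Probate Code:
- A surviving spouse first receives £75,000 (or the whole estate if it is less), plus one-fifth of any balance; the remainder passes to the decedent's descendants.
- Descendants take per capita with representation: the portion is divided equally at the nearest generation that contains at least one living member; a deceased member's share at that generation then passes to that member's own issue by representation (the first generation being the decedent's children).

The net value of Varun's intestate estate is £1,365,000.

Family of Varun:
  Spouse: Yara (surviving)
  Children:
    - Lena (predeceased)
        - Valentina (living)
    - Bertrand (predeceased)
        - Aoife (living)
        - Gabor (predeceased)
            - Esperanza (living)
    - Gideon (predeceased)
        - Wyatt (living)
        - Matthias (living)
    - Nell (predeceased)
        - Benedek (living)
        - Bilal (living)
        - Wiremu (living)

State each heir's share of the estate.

Yara first takes £75,000, leaving a balance of £1,290,000. Yara then takes one-fifth of the balance (£258,000), for a total of £333,000. The remaining £1,032,000 passes to the descendants.
No child survives, so the initial division is made at the grandchildren's generation.
The descendants' portion (£1,032,000) is divided into 8 shares of £129,000: Valentina, Aoife, Wyatt, Matthias, Benedek, Bilal, and Wiremu each take £129,000; Gabor's £129,000 share passes to Gabor's issue.
Gabor's share (£129,000) passes entirely to Esperanza.

Yara: £333,000; Valentina: £129,000; Aoife: £129,000; Esperanza: £129,000; Wyatt: £129,000; Matthias: £129,000; Benedek: £129,000; Bilal: £129,000; Wiremu: £129,000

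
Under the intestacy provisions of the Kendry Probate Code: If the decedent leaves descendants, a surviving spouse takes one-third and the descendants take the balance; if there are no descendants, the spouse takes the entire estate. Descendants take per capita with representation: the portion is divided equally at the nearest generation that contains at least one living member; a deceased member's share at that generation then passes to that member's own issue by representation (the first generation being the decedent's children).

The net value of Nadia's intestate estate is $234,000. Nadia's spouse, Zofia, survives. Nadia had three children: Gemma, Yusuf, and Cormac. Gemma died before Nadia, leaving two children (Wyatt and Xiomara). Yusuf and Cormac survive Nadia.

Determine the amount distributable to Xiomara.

Xiomara receives $26,000.

Zofia takes one-third of $234,000 = $78,000. The remaining $156,000 passes to the descendants.
The descendants' portion ($156,000) is divided into 3 shares of $52,000: Yusuf and Cormac each take $52,000; Gemma's $52,000 share passes to Gemma's issue.
Gemma's share ($52,000) is divided into 2 shares of $26,000: Wyatt and Xiomara each take $26,000.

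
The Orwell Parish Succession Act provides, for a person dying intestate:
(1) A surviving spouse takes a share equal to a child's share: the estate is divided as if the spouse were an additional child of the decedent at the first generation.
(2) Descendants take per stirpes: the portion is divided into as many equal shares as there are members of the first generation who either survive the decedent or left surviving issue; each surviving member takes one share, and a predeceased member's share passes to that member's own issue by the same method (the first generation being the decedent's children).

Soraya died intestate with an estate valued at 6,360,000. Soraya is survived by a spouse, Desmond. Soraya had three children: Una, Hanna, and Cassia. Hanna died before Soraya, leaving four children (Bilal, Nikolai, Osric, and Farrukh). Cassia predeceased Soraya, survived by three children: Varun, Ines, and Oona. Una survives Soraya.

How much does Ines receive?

Ines receives 530,000.

The spouse counts as an additional share at the children's level, so there are 4 primary shares of 1,590,000. Desmond takes one such share (1,590,000).
The children's combined portion (4,770,000) is divided into 3 shares of 1,590,000: Una takes 1,590,000; Hanna's 1,590,000 share passes to Hanna's issue; Cassia's 1,590,000 share passes to Cassia's issue.
Hanna's share (1,590,000) is divided into 4 shares of 397,500: Bilal, Nikolai, Osric, and Farrukh each take 397,500.
Cassia's share (1,590,000) is divided into 3 shares of 530,000: Varun, Ines, and Oona each take 530,000.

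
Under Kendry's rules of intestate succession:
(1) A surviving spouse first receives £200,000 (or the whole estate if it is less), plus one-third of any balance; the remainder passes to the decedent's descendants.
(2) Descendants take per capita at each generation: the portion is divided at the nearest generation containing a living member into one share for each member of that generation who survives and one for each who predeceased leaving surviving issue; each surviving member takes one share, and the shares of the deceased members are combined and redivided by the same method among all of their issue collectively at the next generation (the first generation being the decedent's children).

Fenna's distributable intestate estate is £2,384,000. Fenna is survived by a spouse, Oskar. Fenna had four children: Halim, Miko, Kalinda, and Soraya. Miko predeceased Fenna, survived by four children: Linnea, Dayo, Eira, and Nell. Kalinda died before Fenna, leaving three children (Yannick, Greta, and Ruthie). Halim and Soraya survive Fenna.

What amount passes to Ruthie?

Ruthie receives £104,000.

Oskar first takes £200,000, leaving a balance of £2,184,000. Oskar then takes one-third of the balance (£728,000), for a total of £928,000. The remaining £1,456,000 passes to the descendants.
The descendants' portion (£1,456,000) is divided at the children's generation into 4 shares of £364,000. Halim and Soraya each take £364,000. The 2 shares of the deceased (Miko and Kalinda) are combined into a pool of £728,000.
That pool (£728,000) is divided at the grandchildren's generation equally among Linnea, Dayo, Eira, Nell, Yannick, Greta, and Ruthie: £104,000 each.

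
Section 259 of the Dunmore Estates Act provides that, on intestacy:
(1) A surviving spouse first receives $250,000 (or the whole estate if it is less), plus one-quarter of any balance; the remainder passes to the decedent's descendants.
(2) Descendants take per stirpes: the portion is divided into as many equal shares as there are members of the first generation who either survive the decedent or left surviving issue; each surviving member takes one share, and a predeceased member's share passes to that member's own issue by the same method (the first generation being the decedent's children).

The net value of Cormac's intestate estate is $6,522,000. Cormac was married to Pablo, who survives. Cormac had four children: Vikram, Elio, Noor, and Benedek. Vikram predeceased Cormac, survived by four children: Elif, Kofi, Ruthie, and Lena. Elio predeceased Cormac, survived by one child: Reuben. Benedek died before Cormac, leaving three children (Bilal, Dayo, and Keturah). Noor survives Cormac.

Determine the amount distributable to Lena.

Lena receives $294,000.

Pablo first takes $250,000, leaving a balance of $6,272,000. Pablo then takes one-quarter of the balance ($1,568,000), for a total of $1,818,000. The remaining $4,704,000 passes to the descendants.
The descendants' portion ($4,704,000) is divided into 4 shares of $1,176,000: Noor takes $1,176,000; Vikram's $1,176,000 share passes to Vikram's issue; Elio's $1,176,000 share passes to Elio's issue; Benedek's $1,176,000 share passes to Benedek's issue.
Vikram's share ($1,176,000) is divided into 4 shares of $294,000: Elif, Kofi, Ruthie, and Lena each take $294,000.
Elio's share ($1,176,000) passes entirely to Reuben.
Benedek's share ($1,176,000) is divided into 3 shares of $392,000: Bilal, Dayo, and Keturah each take $392,000.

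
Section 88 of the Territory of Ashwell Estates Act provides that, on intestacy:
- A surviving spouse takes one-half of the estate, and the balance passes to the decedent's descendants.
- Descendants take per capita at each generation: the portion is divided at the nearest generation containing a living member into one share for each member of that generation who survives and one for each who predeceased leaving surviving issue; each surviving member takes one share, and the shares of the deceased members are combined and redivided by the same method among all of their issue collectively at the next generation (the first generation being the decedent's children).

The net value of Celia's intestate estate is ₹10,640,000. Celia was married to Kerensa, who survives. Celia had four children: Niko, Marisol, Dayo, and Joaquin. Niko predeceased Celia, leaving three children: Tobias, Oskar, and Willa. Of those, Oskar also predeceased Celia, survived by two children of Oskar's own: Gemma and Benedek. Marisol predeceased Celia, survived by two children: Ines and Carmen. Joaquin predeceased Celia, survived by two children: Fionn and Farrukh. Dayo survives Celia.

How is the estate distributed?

Kerensa: ₹5,320,000; Tobias: ₹570,000; Gemma: ₹285,000; Benedek: ₹285,000; Willa: ₹570,000; Ines: ₹570,000; Carmen: ₹570,000; Dayo: ₹1,330,000; Fionn: ₹570,000; Farrukh: ₹570,000

Kerensa takes one-half of ₹10,640,000 = ₹5,320,000. The remaining ₹5,320,000 passes to the descendants.
The descendants' portion (₹5,320,000) is divided at the children's generation into 4 shares of ₹1,330,000. Dayo takes ₹1,330,000. The 3 shares of the deceased (Niko, Marisol, and Joaquin) are combined into a pool of ₹3,990,000.
That pool (₹3,990,000) is divided at the grandchildren's generation into 7 shares of ₹570,000. Tobias, Willa, Ines, Carmen, Fionn, and Farrukh each take ₹570,000. The remaining share for the deceased Oskar (₹570,000) is carried to the next generation.
That pool (₹570,000) is divided at the great-grandchildren's generation equally among Gemma and Benedek: ₹285,000 each.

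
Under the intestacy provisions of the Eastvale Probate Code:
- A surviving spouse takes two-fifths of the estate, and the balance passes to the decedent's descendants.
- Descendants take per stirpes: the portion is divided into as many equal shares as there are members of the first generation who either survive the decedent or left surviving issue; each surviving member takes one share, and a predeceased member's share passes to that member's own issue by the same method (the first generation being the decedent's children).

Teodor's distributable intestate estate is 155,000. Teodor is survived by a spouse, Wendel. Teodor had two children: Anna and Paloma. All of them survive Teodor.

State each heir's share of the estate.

Wendel: 62,000; Anna: 46,500; Paloma: 46,500

Wendel takes two-fifths of 155,000 = 62,000. The remaining 93,000 passes to the descendants.
The descendants' portion (93,000) is divided into 2 shares of 46,500: Anna and Paloma each take 46,500.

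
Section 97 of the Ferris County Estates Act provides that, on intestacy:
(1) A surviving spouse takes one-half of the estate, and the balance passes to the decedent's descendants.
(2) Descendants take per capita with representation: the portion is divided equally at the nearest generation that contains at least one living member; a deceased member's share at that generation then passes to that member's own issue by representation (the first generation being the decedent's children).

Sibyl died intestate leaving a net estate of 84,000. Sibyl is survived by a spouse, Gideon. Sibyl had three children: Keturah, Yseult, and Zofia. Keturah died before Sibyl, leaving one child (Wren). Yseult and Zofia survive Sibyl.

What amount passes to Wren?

Wren receives 14,000.

Gideon takes one-half of 84,000 = 42,000. The remaining 42,000 passes to the descendants.
The descendants' portion (42,000) is divided into 3 shares of 14,000: Yseult and Zofia each take 14,000; Keturah's 14,000 share passes to Keturah's issue.
Keturah's share (14,000) passes entirely to Wren.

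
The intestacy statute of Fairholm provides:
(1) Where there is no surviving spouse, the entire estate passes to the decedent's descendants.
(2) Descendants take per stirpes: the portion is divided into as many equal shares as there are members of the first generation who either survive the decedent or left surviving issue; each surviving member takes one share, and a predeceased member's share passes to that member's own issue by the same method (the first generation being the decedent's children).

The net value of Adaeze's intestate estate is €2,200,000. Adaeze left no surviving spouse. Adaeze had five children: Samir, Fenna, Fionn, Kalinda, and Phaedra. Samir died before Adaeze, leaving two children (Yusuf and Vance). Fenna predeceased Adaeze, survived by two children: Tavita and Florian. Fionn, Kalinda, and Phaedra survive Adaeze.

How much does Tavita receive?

The entire €2,200,000 passes to the descendants.
That amount (€2,200,000) is divided into 5 shares of €440,000: Fionn, Kalinda, and Phaedra each take €440,000; Samir's €440,000 share passes to Samir's issue; Fenna's €440,000 share passes to Fenna's issue.
Samir's share (€440,000) is divided into 2 shares of €220,000: Yusuf and Vance each take €220,000.
Fenna's share (€440,000) is divided into 2 shares of €220,000: Tavita and Florian each take €220,000.

Tavita receives €220,000.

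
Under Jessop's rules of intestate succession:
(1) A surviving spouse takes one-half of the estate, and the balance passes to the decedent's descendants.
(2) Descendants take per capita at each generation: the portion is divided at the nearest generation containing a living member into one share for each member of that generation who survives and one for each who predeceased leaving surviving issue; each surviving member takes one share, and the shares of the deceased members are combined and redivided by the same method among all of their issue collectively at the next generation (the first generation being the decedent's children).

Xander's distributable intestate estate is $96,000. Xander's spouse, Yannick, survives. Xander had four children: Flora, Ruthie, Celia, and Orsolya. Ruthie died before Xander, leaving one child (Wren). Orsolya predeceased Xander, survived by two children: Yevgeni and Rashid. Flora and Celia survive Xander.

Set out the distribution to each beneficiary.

Yannick: $48,000; Flora: $12,000; Wren: $8,000; Celia: $12,000; Yevgeni: $8,000; Rashid: $8,000

Yannick takes one-half of $96,000 = $48,000. The remaining $48,000 passes to the descendants.
The descendants' portion ($48,000) is divided at the children's generation into 4 shares of $12,000. Flora and Celia each take $12,000. The 2 shares of the deceased (Ruthie and Orsolya) are combined into a pool of $24,000.
That pool ($24,000) is divided at the grandchildren's generation equally among Wren, Yevgeni, and Rashid: $8,000 each.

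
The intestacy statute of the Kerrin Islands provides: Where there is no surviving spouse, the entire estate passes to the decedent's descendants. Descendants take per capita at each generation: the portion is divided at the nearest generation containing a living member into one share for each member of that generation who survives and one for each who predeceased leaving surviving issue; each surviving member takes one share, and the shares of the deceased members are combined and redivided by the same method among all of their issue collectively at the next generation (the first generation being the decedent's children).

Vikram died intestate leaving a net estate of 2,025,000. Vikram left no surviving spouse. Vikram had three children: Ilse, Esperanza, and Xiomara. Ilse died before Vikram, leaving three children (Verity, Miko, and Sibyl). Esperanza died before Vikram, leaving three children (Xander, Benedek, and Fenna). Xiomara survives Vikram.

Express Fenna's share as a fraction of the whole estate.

The entire 2,025,000 passes to the descendants.
That amount (2,025,000) is divided at the children's generation into 3 shares of 675,000. Xiomara takes 675,000. The 2 shares of the deceased (Ilse and Esperanza) are combined into a pool of 1,350,000.
That pool (1,350,000) is divided at the grandchildren's generation equally among Verity, Miko, Sibyl, Xander, Benedek, and Fenna: 225,000 each.

Fenna receives 1/9 of the estate.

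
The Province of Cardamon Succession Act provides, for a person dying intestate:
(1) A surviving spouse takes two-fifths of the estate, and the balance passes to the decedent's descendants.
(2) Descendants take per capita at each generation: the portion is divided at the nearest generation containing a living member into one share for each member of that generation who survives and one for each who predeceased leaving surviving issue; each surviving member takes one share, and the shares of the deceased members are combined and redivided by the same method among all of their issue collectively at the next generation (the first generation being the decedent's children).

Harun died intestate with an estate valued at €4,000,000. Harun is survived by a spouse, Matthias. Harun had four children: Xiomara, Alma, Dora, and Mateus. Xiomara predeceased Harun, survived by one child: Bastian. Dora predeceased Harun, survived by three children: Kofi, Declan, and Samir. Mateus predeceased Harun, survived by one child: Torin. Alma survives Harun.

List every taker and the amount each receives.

Matthias takes two-fifths of €4,000,000 = €1,600,000. The remaining €2,400,000 passes to the descendants.
The descendants' portion (€2,400,000) is divided at the children's generation into 4 shares of €600,000. Alma takes €600,000. The 3 shares of the deceased (Xiomara, Dora, and Mateus) are combined into a pool of €1,800,000.
That pool (€1,800,000) is divided at the grandchildren's generation equally among Bastian, Kofi, Declan, Samir, and Torin: €360,000 each.

Matthias: €1,600,000; Bastian: €360,000; Alma: €600,000; Kofi: €360,000; Declan: €360,000; Samir: €360,000; Torin: €360,000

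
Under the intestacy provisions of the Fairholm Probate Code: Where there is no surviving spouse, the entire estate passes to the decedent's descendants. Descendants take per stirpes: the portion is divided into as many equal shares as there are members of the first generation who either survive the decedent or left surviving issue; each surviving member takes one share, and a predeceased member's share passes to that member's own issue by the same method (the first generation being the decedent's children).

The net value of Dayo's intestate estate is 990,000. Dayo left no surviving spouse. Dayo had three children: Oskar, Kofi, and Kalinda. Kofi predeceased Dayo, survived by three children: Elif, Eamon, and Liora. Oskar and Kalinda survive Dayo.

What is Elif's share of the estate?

Elif receives 110,000.

The entire 990,000 passes to the descendants.
That amount (990,000) is divided into 3 shares of 330,000: Oskar and Kalinda each take 330,000; Kofi's 330,000 share passes to Kofi's issue.
Kofi's share (330,000) is divided into 3 shares of 110,000: Elif, Eamon, and Liora each take 110,000.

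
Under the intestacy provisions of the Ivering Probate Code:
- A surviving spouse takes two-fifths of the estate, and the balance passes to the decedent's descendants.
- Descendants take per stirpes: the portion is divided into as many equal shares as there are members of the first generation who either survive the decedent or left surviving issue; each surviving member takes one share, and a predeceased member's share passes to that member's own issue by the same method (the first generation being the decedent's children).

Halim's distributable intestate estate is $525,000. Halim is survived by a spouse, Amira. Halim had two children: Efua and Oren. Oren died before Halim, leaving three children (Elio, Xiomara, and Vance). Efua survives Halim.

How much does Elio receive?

Amira takes two-fifths of $525,000 = $210,000. The remaining $315,000 passes to the descendants.
The descendants' portion ($315,000) is divided into 2 shares of $157,500: Efua takes $157,500; Oren's $157,500 share passes to Oren's issue.
Oren's share ($157,500) is divided into 3 shares of $52,500: Elio, Xiomara, and Vance each take $52,500.

Elio receives $52,500.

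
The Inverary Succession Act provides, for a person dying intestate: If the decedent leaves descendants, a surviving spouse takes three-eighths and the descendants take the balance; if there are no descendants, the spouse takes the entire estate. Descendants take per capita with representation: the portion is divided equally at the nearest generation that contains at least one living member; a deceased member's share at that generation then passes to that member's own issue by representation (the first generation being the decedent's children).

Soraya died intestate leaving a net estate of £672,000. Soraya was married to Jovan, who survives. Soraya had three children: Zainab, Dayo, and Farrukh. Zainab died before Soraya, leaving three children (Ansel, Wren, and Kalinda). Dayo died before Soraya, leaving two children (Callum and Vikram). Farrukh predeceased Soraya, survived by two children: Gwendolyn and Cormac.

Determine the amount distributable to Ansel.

Jovan takes three-eighths of £672,000 = £252,000. The remaining £420,000 passes to the descendants.
No child survives, so the initial division is made at the grandchildren's generation.
The descendants' portion (£420,000) is divided into 7 shares of £60,000: Ansel, Wren, Kalinda, Callum, Vikram, Gwendolyn, and Cormac each take £60,000.

Ansel receives £60,000.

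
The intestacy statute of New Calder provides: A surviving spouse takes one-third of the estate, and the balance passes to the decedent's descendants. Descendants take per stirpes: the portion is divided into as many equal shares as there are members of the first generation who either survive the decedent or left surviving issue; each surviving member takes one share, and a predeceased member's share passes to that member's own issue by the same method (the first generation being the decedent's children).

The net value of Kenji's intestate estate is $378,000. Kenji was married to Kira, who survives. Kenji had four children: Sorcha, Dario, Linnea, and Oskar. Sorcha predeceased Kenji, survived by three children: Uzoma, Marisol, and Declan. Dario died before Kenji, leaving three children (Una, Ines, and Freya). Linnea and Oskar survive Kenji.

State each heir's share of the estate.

Kira: $126,000; Uzoma: $21,000; Marisol: $21,000; Declan: $21,000; Una: $21,000; Ines: $21,000; Freya: $21,000; Linnea: $63,000; Oskar: $63,000

Kira takes one-third of $378,000 = $126,000. The remaining $252,000 passes to the descendants.
The descendants' portion ($252,000) is divided into 4 shares of $63,000: Linnea and Oskar each take $63,000; Sorcha's $63,000 share passes to Sorcha's issue; Dario's $63,000 share passes to Dario's issue.
Sorcha's share ($63,000) is divided into 3 shares of $21,000: Uzoma, Marisol, and Declan each take $21,000.
Dario's share ($63,000) is divided into 3 shares of $21,000: Una, Ines, and Freya each take $21,000.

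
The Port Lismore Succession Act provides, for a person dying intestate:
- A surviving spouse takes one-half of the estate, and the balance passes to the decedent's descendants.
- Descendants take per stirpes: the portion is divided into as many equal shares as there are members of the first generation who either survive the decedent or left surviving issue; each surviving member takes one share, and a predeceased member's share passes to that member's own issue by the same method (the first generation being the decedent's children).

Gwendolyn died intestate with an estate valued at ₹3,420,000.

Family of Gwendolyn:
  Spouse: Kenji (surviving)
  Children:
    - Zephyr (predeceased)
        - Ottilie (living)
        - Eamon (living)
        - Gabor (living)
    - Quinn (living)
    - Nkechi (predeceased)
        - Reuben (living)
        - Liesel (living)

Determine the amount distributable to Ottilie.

Ottilie receives ₹190,000.

Kenji takes one-half of ₹3,420,000 = ₹1,710,000. The remaining ₹1,710,000 passes to the descendants.
The descendants' portion (₹1,710,000) is divided into 3 shares of ₹570,000: Quinn takes ₹570,000; Zephyr's ₹570,000 share passes to Zephyr's issue; Nkechi's ₹570,000 share passes to Nkechi's issue.
Zephyr's share (₹570,000) is divided into 3 shares of ₹190,000: Ottilie, Eamon, and Gabor each take ₹190,000.
Nkechi's share (₹570,000) is divided into 2 shares of ₹285,000: Reuben and Liesel each take ₹285,000.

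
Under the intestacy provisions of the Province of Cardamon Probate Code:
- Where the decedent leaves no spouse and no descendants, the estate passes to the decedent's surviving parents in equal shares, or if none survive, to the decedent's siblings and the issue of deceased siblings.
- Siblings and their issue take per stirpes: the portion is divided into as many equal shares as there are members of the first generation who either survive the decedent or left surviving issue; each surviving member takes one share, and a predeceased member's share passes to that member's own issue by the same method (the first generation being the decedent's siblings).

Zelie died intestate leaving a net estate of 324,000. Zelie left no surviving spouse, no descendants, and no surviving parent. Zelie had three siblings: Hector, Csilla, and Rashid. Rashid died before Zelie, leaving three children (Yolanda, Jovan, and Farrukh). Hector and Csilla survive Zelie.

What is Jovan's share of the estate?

Jovan receives 36,000.

The entire 324,000 passes to the siblings and their issue.
That amount (324,000) is divided into 3 shares of 108,000: Hector and Csilla each take 108,000; Rashid's 108,000 share passes to Rashid's issue.
Rashid's share (108,000) is divided into 3 shares of 36,000: Yolanda, Jovan, and Farrukh each take 36,000.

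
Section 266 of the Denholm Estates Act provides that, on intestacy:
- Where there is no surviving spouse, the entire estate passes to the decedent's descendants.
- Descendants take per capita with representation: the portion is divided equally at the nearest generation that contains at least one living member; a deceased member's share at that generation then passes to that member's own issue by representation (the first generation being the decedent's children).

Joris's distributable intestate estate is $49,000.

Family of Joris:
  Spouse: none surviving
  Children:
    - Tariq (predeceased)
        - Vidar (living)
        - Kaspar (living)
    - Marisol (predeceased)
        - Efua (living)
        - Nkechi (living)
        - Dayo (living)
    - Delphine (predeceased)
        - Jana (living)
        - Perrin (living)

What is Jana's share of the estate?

Jana receives $7,000.

The entire $49,000 passes to the descendants.
No child survives, so the initial division is made at the grandchildren's generation.
That amount ($49,000) is divided into 7 shares of $7,000: Vidar, Kaspar, Efua, Nkechi, Dayo, Jana, and Perrin each take $7,000.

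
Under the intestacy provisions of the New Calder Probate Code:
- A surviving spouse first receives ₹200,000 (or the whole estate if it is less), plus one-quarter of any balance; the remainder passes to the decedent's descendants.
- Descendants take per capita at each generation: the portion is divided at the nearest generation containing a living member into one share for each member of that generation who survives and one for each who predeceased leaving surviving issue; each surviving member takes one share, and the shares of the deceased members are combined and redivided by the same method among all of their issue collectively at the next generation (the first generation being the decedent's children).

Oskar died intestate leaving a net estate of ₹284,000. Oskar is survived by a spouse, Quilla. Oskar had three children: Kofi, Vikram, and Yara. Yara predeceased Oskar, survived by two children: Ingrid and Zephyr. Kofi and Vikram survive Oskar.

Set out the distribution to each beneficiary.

Quilla first takes ₹200,000, leaving a balance of ₹84,000. Quilla then takes one-quarter of the balance (₹21,000), for a total of ₹221,000. The remaining ₹63,000 passes to the descendants.
The descendants' portion (₹63,000) is divided at the children's generation into 3 shares of ₹21,000. Kofi and Vikram each take ₹21,000. The remaining share for the deceased Yara (₹21,000) is carried to the next generation.
That pool (₹21,000) is divided at the grandchildren's generation equally among Ingrid and Zephyr: ₹10,500 each.

Quilla: ₹221,000; Kofi: ₹21,000; Vikram: ₹21,000; Ingrid: ₹10,500; Zephyr: ₹10,500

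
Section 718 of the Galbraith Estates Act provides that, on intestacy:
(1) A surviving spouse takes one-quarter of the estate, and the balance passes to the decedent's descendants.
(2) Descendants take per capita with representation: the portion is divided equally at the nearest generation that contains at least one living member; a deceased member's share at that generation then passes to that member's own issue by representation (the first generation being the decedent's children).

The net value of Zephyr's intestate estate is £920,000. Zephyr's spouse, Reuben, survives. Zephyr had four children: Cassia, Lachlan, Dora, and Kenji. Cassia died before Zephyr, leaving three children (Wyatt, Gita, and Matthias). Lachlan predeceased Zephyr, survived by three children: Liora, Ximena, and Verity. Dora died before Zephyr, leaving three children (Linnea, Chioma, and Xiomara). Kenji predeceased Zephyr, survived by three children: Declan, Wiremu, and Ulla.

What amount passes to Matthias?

Matthias receives £57,500.

Reuben takes one-quarter of £920,000 = £230,000. The remaining £690,000 passes to the descendants.
No child survives, so the initial division is made at the grandchildren's generation.
The descendants' portion (£690,000) is divided into 12 shares of £57,500: Wyatt, Gita, Matthias, Liora, Ximena, Verity, Linnea, Chioma, Xiomara, Declan, Wiremu, and Ulla each take £57,500.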